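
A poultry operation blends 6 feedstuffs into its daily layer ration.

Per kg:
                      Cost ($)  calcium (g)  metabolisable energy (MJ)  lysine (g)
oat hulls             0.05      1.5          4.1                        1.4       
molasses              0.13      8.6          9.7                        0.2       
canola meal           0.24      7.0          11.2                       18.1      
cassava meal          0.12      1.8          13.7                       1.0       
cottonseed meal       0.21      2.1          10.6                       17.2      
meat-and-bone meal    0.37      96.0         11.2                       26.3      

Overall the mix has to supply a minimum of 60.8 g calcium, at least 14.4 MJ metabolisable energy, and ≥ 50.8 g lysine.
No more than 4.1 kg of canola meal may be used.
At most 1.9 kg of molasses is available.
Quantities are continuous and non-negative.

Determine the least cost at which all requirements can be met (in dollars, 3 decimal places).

$0.649

Let x1 = kg of oat hulls, x2 = kg of molasses, x3 = kg of canola meal, x4 = kg of cassava meal, x5 = kg of cottonseed meal, x6 = kg of meat-and-bone meal.
Minimise 0.05x1 + 0.13x2 + 0.24x3 + 0.12x4 + 0.21x5 + 0.37x6 subject to:
  1.5x1 + 8.6x2 + 7x3 + 1.8x4 + 2.1x5 + 96x6 ≥ 60.8   (calcium)
  4.1x1 + 9.7x2 + 11.2x3 + 13.7x4 + 10.6x5 + 11.2x6 ≥ 14.4   (metabolisable energy)
  1.4x1 + 0.2x2 + 18.1x3 + 1x4 + 17.2x5 + 26.3x6 ≥ 50.8   (lysine)
  x3 ≤ 4.1
  x2 ≤ 1.9
  x1, x2, x3, x4, x5, x6 ≥ 0.
The optimal basis is {cottonseed meal, meat-and-bone meal}; oat hulls, molasses, canola meal, cassava meal drop out. There the calcium and lysine constraints are tight.
That vertex is x5 = 2.054, x6 = 0.5884.
Total cost: 0.21·2.054 + 0.37·0.5884 = 0.64905.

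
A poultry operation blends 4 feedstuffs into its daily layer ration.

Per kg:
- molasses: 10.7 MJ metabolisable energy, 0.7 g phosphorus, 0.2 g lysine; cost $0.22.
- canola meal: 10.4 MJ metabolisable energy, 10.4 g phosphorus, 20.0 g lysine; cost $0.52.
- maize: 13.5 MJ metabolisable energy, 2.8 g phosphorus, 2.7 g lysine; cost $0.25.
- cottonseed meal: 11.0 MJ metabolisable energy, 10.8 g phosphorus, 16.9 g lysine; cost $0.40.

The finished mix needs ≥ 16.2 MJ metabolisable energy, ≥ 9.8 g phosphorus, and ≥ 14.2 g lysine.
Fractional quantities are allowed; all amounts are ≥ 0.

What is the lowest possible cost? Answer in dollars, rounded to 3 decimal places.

$0.448

Let x1 = kg of molasses, x2 = kg of canola meal, x3 = kg of maize, x4 = kg of cottonseed meal.
Minimize 0.22x1 + 0.52x2 + 0.25x3 + 0.4x4 s.t.:
  10.7x1 + 10.4x2 + 13.5x3 + 11x4 ≥ 16.2   (metabolisable energy)
  0.7x1 + 10.4x2 + 2.8x3 + 10.8x4 ≥ 9.8   (phosphorus)
  0.2x1 + 20x2 + 2.7x3 + 16.9x4 ≥ 14.2   (lysine)
  x1, x2, x3, x4 ≥ 0.
The minimum-cost mix takes nothing from molasses, canola meal — only maize, cottonseed meal. Binding constraints: metabolisable energy and phosphorus.
That vertex is x3 = 0.584, x4 = 0.756.
Cost = 0.25·0.584 + 0.4·0.756 = 0.44840.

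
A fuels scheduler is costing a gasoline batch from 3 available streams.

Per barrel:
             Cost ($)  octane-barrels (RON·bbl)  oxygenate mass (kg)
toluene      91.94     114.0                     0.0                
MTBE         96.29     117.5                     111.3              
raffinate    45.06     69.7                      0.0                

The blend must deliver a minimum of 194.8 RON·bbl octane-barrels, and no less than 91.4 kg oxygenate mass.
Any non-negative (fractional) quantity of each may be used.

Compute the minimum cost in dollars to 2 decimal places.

$142.63

This is a linear program. Let x1 = barrels of toluene, x2 = barrels of MTBE, x3 = barrels of raffinate.
Minimize 91.94x1 + 96.29x2 + 45.06x3 with:
  114x1 + 117.5x2 + 69.7x3 ≥ 194.8   (octane-barrels)
  111.3x2 ≥ 91.4   (oxygenate mass)
  x1, x2, x3 ≥ 0.
The cheapest feasible vertex uses only MTBE, raffinate; toluene is not used. Binding constraints: octane-barrels and oxygenate mass.
That vertex is x2 = 0.8212, x3 = 1.4105.
Objective = 96.29·0.8212 + 45.06·1.4105 = 142.6305.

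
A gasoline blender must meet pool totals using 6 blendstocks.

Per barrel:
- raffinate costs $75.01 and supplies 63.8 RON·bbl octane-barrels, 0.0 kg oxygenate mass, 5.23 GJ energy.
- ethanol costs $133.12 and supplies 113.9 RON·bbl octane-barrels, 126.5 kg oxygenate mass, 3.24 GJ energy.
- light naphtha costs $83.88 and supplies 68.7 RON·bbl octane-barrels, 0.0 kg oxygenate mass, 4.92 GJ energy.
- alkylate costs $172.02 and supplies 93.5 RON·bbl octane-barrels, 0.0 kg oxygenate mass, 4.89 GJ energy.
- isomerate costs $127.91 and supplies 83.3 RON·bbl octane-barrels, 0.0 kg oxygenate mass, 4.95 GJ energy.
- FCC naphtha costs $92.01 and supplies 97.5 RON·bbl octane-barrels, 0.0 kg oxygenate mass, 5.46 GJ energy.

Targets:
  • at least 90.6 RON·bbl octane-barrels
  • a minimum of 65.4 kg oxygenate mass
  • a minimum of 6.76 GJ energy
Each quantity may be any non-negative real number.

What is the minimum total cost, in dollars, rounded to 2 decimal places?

$141.75

This is a linear program. Let x1 = barrels of raffinate, x2 = barrels of ethanol, x3 = barrels of light naphtha, x4 = barrels of alkylate, x5 = barrels of isomerate, x6 = barrels of FCC naphtha.
min 75.01x1 + 133.12x2 + 83.88x3 + 172.02x4 + 127.91x5 + 92.01x6 with:
  63.8x1 + 113.9x2 + 68.7x3 + 93.5x4 + 83.3x5 + 97.5x6 ≥ 90.6   (octane-barrels)
  126.5x2 ≥ 65.4   (oxygenate mass)
  5.23x1 + 3.24x2 + 4.92x3 + 4.89x4 + 4.95x5 + 5.46x6 ≥ 6.76   (energy)
  x1, x2, x3, x4, x5, x6 ≥ 0.
The minimum-cost mix takes nothing from light naphtha, alkylate, isomerate, FCC naphtha — only raffinate, ethanol. The oxygenate mass and energy requirements are met with equality.
That vertex is x1 = 0.97226, x2 = 0.517.
Total cost: 75.01·0.97226 + 133.12·0.517 = 141.7523.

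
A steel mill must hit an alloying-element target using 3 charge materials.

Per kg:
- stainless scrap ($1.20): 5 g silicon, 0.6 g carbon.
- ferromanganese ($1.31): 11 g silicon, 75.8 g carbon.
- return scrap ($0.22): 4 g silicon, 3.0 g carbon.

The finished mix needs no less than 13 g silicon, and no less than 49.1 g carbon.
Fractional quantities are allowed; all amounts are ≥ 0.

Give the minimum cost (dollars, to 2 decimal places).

$1.13

Let x1 = kg of stainless scrap, x2 = kg of ferromanganese, x3 = kg of return scrap.
Minimize 1.2x1 + 1.31x2 + 0.22x3 s.t.:
  5x1 + 11x2 + 4x3 ≥ 13   (silicon)
  0.6x1 + 75.8x2 + 3x3 ≥ 49.1   (carbon)
  x1, x2, x3 ≥ 0.
The cheapest feasible vertex uses only ferromanganese, return scrap; stainless scrap is not used. There the silicon and carbon constraints are tight.
That vertex is x2 = 0.5825, x3 = 1.648.
Objective = 1.31·0.5825 + 0.22·1.648 = 1.1256.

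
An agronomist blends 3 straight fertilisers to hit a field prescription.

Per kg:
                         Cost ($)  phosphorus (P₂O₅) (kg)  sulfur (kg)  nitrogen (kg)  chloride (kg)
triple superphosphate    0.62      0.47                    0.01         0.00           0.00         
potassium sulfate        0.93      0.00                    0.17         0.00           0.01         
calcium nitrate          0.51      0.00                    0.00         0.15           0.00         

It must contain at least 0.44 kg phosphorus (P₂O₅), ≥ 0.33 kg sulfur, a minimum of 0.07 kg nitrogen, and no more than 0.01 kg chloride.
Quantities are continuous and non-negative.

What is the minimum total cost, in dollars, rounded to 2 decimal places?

$11.09

Let x1 = kg of triple superphosphate, x2 = kg of potassium sulfate, x3 = kg of calcium nitrate.
Minimise 0.62x1 + 0.93x2 + 0.51x3 s.t.:
  0.47x1 ≥ 0.44   (phosphorus (P₂O₅))
  0.01x1 + 0.17x2 ≥ 0.33   (sulfur)
  0.15x3 ≥ 0.07   (nitrogen)
  0.01x2 ≤ 0.01   (chloride)
  x1, x2, x3 ≥ 0.
The optimal mix uses every input. There the sulfur, nitrogen, chloride constraints are tight.
So triple superphosphate = 16 kg, potassium sulfate = 1 kg, calcium nitrate = 0.4667 kg.
Total cost: 0.62·16 + 0.93·1 + 0.51·0.4667 = 11.0880.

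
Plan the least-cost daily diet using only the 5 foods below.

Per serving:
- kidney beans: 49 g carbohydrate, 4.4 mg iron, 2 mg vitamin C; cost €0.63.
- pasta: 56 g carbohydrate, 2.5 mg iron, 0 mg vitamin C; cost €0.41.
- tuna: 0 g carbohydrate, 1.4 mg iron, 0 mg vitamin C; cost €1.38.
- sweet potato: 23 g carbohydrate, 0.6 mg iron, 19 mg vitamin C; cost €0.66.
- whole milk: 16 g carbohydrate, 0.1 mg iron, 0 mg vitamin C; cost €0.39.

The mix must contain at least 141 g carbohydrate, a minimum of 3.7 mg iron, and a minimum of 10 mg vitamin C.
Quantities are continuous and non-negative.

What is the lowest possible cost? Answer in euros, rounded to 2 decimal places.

€1.29

Treat it as an LP. Let x1 = servings of kidney beans, x2 = servings of pasta, x3 = servings of tuna, x4 = servings of sweet potato, x5 = servings of whole milk.
Minimise 0.63x1 + 0.41x2 + 1.38x3 + 0.66x4 + 0.39x5 subject to:
  49x1 + 56x2 + 23x4 + 16x5 ≥ 141   (carbohydrate)
  4.4x1 + 2.5x2 + 1.4x3 + 0.6x4 + 0.1x5 ≥ 3.7   (iron)
  2x1 + 19x4 ≥ 10   (vitamin C)
  x1, x2, x3, x4, x5 ≥ 0.
The cheapest feasible vertex uses only pasta, sweet potato; kidney beans, tuna, whole milk are not used. The carbohydrate and vitamin C requirements are met with equality.
Solving gives x2 = 2.302, x4 = 0.5263.
Total cost: 0.41·2.302 + 0.66·0.5263 = 1.2912.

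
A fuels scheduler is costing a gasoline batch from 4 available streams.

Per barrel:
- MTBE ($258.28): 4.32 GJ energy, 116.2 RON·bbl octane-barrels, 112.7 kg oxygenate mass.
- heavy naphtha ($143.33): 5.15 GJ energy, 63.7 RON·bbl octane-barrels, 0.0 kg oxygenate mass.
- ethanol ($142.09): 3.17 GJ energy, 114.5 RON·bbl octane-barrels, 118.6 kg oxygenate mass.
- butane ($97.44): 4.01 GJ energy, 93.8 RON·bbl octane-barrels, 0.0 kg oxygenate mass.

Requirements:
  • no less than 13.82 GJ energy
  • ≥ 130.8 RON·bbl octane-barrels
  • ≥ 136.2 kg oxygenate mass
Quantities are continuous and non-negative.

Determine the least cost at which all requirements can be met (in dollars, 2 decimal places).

$410.53

Let x1 = barrels of MTBE, x2 = barrels of heavy naphtha, x3 = barrels of ethanol, x4 = barrels of butane.
min 258.28x1 + 143.33x2 + 142.09x3 + 97.44x4 s.t.:
  4.32x1 + 5.15x2 + 3.17x3 + 4.01x4 ≥ 13.82   (energy)
  116.2x1 + 63.7x2 + 114.5x3 + 93.8x4 ≥ 130.8   (octane-barrels)
  112.7x1 + 118.6x3 ≥ 136.2   (oxygenate mass)
  x1, x2, x3, x4 ≥ 0.
The minimum-cost mix takes nothing from MTBE, heavy naphtha — only ethanol, butane. There the energy and oxygenate mass constraints are tight.
That vertex is x3 = 1.1484, x4 = 2.5385.
Cost = 142.09·1.1484 + 97.44·2.5385 = 410.5276.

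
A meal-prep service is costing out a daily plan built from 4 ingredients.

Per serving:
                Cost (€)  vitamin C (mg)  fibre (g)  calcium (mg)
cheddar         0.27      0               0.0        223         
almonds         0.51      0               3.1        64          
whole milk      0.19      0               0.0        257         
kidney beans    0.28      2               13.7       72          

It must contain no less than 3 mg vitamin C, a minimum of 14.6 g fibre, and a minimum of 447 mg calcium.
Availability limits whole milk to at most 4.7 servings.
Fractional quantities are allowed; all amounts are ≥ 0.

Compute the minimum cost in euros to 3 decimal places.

€0.671

Let x1 = servings of cheddar, x2 = servings of almonds, x3 = servings of whole milk, x4 = servings of kidney beans.
Minimise 0.27x1 + 0.51x2 + 0.19x3 + 0.28x4 subject to:
  2x4 ≥ 3   (vitamin C)
  3.1x2 + 13.7x4 ≥ 14.6   (fibre)
  223x1 + 64x2 + 257x3 + 72x4 ≥ 447   (calcium)
  x3 ≤ 4.7
  x1, x2, x3, x4 ≥ 0.
The cheapest feasible vertex uses only whole milk, kidney beans; cheddar, almonds are not used. There the vitamin C and calcium constraints are tight.
Optimal quantities: whole milk = 1.319 servings, kidney beans = 1.5 servings.
Cost = 0.19·1.319 + 0.28·1.5 = 0.67061.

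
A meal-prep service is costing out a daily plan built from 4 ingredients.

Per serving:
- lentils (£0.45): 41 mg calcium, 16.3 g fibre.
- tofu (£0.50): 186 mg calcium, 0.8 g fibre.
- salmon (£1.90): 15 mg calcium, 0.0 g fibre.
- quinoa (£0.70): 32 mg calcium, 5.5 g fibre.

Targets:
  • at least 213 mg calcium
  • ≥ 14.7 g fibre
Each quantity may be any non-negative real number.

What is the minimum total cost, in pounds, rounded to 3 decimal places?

£0.863

Let x1 = servings of lentils, x2 = servings of tofu, x3 = servings of salmon, x4 = servings of quinoa.
Minimise 0.45x1 + 0.5x2 + 1.9x3 + 0.7x4 subject to:
  41x1 + 186x2 + 15x3 + 32x4 ≥ 213   (calcium)
  16.3x1 + 0.8x2 + 5.5x4 ≥ 14.7   (fibre)
  x1, x2, x3, x4 ≥ 0.
The minimum-cost mix takes nothing from salmon, quinoa — only lentils, tofu. There the calcium and fibre constraints are tight.
So lentils = 0.8549 servings, tofu = 0.9567 servings.
Cost = 0.45·0.8549 + 0.5·0.9567 = 0.86306.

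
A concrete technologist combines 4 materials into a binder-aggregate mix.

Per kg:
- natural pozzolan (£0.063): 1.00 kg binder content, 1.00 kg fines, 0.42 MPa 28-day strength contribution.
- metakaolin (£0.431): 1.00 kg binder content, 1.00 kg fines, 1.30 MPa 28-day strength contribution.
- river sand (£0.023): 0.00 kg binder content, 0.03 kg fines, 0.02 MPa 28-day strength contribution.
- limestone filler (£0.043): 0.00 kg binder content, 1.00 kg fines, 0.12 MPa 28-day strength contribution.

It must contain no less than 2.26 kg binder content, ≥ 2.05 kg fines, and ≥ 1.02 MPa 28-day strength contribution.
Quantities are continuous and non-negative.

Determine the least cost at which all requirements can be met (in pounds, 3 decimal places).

Set it up as a linear program. Let x1 = kg of natural pozzolan, x2 = kg of metakaolin, x3 = kg of river sand, x4 = kg of limestone filler.
Minimize 0.063x1 + 0.431x2 + 0.023x3 + 0.043x4 with:
  1x1 + 1x2 ≥ 2.26   (binder content)
  1x1 + 1x2 + 0.03x3 + 1x4 ≥ 2.05   (fines)
  0.42x1 + 1.3x2 + 0.02x3 + 0.12x4 ≥ 1.02   (28-day strength contribution)
  x1, x2, x3, x4 ≥ 0.
At the optimum only natural pozzolan is positive (metakaolin, river sand, limestone filler = 0). There the 28-day strength contribution constraint is tight.
That vertex is x1 = 2.429.
Hence cost = 0.063·2.429 = £0.15303.

£0.153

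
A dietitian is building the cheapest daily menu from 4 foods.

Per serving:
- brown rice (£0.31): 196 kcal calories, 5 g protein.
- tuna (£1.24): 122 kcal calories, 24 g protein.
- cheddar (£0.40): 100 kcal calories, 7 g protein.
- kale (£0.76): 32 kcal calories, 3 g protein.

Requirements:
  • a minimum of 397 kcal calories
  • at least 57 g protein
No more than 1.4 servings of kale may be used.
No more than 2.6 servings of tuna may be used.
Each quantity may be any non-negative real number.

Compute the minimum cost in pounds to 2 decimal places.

£2.98

Set it up as a linear program. Let x1 = servings of brown rice, x2 = servings of tuna, x3 = servings of cheddar, x4 = servings of kale.
Minimize 0.31x1 + 1.24x2 + 0.4x3 + 0.76x4 s.t.:
  196x1 + 122x2 + 100x3 + 32x4 ≥ 397   (calories)
  5x1 + 24x2 + 7x3 + 3x4 ≥ 57   (protein)
  x4 ≤ 1.4
  x2 ≤ 2.6
  x1, x2, x3, x4 ≥ 0.
The cheapest feasible vertex uses only brown rice, tuna; cheddar, kale are not used. There the calories and protein constraints are tight.
So brown rice = 0.6287 servings, tuna = 2.244 servings.
Total cost: 0.31·0.6287 + 1.24·2.244 = 2.9775.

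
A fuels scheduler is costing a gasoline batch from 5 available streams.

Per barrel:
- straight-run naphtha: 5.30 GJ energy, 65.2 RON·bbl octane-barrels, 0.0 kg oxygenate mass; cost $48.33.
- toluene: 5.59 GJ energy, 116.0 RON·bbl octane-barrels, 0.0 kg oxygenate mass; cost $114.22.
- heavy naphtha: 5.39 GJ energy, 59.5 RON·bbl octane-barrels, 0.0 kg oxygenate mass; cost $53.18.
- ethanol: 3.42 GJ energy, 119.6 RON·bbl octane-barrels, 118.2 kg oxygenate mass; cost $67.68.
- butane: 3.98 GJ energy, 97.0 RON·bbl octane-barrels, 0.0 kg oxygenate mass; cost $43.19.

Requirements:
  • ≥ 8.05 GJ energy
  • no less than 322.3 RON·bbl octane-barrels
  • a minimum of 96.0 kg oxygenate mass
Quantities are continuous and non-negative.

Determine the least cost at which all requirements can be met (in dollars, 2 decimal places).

$155.22

This is a linear program. Let x1 = barrels of straight-run naphtha, x2 = barrels of toluene, x3 = barrels of heavy naphtha, x4 = barrels of ethanol, x5 = barrels of butane.
Minimise 48.33x1 + 114.22x2 + 53.18x3 + 67.68x4 + 43.19x5 with:
  5.3x1 + 5.59x2 + 5.39x3 + 3.42x4 + 3.98x5 ≥ 8.05   (energy)
  65.2x1 + 116x2 + 59.5x3 + 119.6x4 + 97x5 ≥ 322.3   (octane-barrels)
  118.2x4 ≥ 96   (oxygenate mass)
  x1, x2, x3, x4, x5 ≥ 0.
At the optimum only ethanol, butane are positive (straight-run naphtha, toluene, heavy naphtha = 0). Binding constraints: octane-barrels and oxygenate mass.
Solving gives x4 = 0.812183, x5 = 2.32127.
Hence cost = 67.68·0.812183 + 43.19·2.32127 = $155.2242.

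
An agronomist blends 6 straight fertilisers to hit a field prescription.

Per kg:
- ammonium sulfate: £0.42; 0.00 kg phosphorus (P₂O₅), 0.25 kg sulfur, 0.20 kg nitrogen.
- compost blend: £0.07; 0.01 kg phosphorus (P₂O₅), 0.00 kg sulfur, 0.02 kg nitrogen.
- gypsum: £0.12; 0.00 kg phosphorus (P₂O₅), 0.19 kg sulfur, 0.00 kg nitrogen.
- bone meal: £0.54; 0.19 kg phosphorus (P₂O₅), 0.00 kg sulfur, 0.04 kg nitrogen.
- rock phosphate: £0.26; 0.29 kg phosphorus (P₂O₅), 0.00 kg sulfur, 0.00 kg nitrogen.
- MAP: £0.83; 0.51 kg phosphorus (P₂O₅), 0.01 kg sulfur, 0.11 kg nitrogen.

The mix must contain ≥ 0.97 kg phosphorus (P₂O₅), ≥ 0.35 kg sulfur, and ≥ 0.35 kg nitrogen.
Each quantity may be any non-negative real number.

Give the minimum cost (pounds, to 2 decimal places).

£1.60

This is a linear program. Let x1 = kg of ammonium sulfate, x2 = kg of compost blend, x3 = kg of gypsum, x4 = kg of bone meal, x5 = kg of rock phosphate, x6 = kg of MAP.
min 0.42x1 + 0.07x2 + 0.12x3 + 0.54x4 + 0.26x5 + 0.83x6 subject to:
  0.01x2 + 0.19x4 + 0.29x5 + 0.51x6 ≥ 0.97   (phosphorus (P₂O₅))
  0.25x1 + 0.19x3 + 0.01x6 ≥ 0.35   (sulfur)
  0.2x1 + 0.02x2 + 0.04x4 + 0.11x6 ≥ 0.35   (nitrogen)
  x1, x2, x3, x4, x5, x6 ≥ 0.
The minimum-cost mix takes nothing from compost blend, gypsum, bone meal, MAP — only ammonium sulfate, rock phosphate. Binding constraints: phosphorus (P₂O₅) and nitrogen.
That vertex is x1 = 1.75, x5 = 3.345.
Cost = 0.42·1.75 + 0.26·3.345 = 1.6047.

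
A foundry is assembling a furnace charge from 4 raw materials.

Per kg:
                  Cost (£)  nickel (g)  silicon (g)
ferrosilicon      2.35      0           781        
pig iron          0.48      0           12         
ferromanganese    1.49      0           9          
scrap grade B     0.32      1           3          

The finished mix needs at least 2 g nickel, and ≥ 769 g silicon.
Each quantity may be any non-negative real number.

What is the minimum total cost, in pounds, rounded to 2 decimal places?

£2.94

Let x1 = kg of ferrosilicon, x2 = kg of pig iron, x3 = kg of ferromanganese, x4 = kg of scrap grade B.
Minimize 2.35x1 + 0.48x2 + 1.49x3 + 0.32x4 s.t.:
  1x4 ≥ 2   (nickel)
  781x1 + 12x2 + 9x3 + 3x4 ≥ 769   (silicon)
  x1, x2, x3, x4 ≥ 0.
The optimal basis is {ferrosilicon, scrap grade B}; pig iron, ferromanganese drop out. There the nickel and silicon constraints are tight.
Optimal quantities: ferrosilicon = 0.977 kg, scrap grade B = 2 kg.
Hence cost = 2.35·0.977 + 0.32·2 = £2.9360.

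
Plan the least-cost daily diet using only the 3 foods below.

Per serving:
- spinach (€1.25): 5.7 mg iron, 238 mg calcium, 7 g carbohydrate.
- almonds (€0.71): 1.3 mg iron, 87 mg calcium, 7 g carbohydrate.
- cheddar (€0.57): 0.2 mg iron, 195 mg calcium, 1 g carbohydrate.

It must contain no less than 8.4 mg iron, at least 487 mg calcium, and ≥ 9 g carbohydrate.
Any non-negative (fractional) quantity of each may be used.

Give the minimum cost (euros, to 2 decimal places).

€2.23

Set it up as a linear program. Let x1 = servings of spinach, x2 = servings of almonds, x3 = servings of cheddar.
Minimise 1.25x1 + 0.71x2 + 0.57x3 s.t.:
  5.7x1 + 1.3x2 + 0.2x3 ≥ 8.4   (iron)
  238x1 + 87x2 + 195x3 ≥ 487   (calcium)
  7x1 + 7x2 + 1x3 ≥ 9   (carbohydrate)
  x1, x2, x3 ≥ 0.
At the optimum only spinach, cheddar are positive (almonds = 0). The iron and calcium requirements are met with equality.
That vertex is x1 = 1.448, x3 = 0.73.
Cost = 1.25·1.448 + 0.57·0.73 = 2.2261.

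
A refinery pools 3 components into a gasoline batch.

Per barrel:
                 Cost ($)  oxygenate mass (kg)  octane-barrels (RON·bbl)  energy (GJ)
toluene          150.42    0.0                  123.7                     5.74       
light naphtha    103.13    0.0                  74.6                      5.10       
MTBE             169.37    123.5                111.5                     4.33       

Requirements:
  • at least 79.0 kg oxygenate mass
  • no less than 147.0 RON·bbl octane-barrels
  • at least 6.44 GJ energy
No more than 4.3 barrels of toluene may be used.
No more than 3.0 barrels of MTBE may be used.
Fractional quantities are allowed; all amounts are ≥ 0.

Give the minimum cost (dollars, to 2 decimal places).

Let x1 = barrels of toluene, x2 = barrels of light naphtha, x3 = barrels of MTBE.
Minimize 150.42x1 + 103.13x2 + 169.37x3 with:
  123.5x3 ≥ 79   (oxygenate mass)
  123.7x1 + 74.6x2 + 111.5x3 ≥ 147   (octane-barrels)
  5.74x1 + 5.1x2 + 4.33x3 ≥ 6.44   (energy)
  x1 ≤ 4.3
  x3 ≤ 3
  x1, x2, x3 ≥ 0.
All 3 inputs are positive at the optimum. There the oxygenate mass, octane-barrels, energy constraints are tight.
That vertex is x1 = 0.5534, x2 = 0.09683, x3 = 0.6397.
Objective = 150.42·0.5534 + 103.13·0.09683 + 169.37·0.6397 = 201.5745.

$201.57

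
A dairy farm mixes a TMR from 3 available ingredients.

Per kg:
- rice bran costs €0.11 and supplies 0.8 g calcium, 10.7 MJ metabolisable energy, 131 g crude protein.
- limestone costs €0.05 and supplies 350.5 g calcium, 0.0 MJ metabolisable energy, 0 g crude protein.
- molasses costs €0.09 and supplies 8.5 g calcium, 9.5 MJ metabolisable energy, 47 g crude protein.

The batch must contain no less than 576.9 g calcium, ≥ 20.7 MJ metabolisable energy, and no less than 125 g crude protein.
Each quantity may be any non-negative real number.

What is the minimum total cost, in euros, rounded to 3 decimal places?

Set it up as a linear program. Let x1 = kg of rice bran, x2 = kg of limestone, x3 = kg of molasses.
min 0.11x1 + 0.05x2 + 0.09x3 with:
  0.8x1 + 350.5x2 + 8.5x3 ≥ 576.9   (calcium)
  10.7x1 + 9.5x3 ≥ 20.7   (metabolisable energy)
  131x1 + 47x3 ≥ 125   (crude protein)
  x1, x2, x3 ≥ 0.
All 3 inputs are positive at the optimum. There the calcium, metabolisable energy, crude protein constraints are tight.
That vertex is x1 = 0.2894, x2 = 1.6, x3 = 1.853.
Objective = 0.11·0.2894 + 0.05·1.6 + 0.09·1.853 = 0.27860.

€0.279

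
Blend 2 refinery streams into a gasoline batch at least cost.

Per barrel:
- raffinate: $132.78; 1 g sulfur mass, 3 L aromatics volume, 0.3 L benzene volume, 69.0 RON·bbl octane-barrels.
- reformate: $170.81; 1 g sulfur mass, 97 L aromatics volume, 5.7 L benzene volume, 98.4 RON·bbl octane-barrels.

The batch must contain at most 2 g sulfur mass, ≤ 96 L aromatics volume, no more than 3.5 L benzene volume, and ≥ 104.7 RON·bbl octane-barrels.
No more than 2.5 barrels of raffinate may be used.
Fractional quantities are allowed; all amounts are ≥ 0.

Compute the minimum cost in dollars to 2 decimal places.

Let x1 = barrels of raffinate, x2 = barrels of reformate.
min 132.78x1 + 170.81x2 s.t.:
  1x1 + 1x2 ≤ 2   (sulfur mass)
  3x1 + 97x2 ≤ 96   (aromatics volume)
  0.3x1 + 5.7x2 ≤ 3.5   (benzene volume)
  69x1 + 98.4x2 ≥ 104.7   (octane-barrels)
  x1 ≤ 2.5
  x1, x2 ≥ 0.
Both inputs are positive at the optimum. The benzene volume and octane-barrels requirements are met with equality.
Optimal quantities: raffinate = 0.6938 barrels, reformate = 0.5775 barrels.
Objective = 132.78·0.6938 + 170.81·0.5775 = 190.7655.

$190.77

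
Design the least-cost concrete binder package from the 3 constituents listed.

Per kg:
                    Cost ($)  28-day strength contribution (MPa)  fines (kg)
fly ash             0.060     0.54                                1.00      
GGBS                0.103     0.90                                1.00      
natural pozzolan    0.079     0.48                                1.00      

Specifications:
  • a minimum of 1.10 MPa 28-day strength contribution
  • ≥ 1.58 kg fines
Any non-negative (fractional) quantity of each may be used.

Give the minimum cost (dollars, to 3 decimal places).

Let x1 = kg of fly ash, x2 = kg of GGBS, x3 = kg of natural pozzolan.
Minimise 0.06x1 + 0.103x2 + 0.079x3 with:
  0.54x1 + 0.9x2 + 0.48x3 ≥ 1.1   (28-day strength contribution)
  1x1 + 1x2 + 1x3 ≥ 1.58   (fines)
  x1, x2, x3 ≥ 0.
The minimum-cost mix takes nothing from GGBS, natural pozzolan — only fly ash. There the 28-day strength contribution constraint is tight.
Solving gives x1 = 2.037.
Hence cost = 0.06·2.037 = $0.12222.

$0.122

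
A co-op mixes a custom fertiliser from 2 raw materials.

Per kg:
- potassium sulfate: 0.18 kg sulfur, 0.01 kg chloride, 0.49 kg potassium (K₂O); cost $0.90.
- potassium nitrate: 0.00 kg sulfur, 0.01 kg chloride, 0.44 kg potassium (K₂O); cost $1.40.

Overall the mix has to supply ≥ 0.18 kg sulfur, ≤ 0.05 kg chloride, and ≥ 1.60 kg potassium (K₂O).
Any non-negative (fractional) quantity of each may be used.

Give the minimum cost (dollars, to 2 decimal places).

$2.94

Let x1 = kg of potassium sulfate, x2 = kg of potassium nitrate.
Minimise 0.9x1 + 1.4x2 s.t.:
  0.18x1 ≥ 0.18   (sulfur)
  0.01x1 + 0.01x2 ≤ 0.05   (chloride)
  0.49x1 + 0.44x2 ≥ 1.6   (potassium (K₂O))
  x1, x2 ≥ 0.
The minimum-cost mix takes nothing from potassium nitrate — only potassium sulfate. There the potassium (K₂O) constraint is tight.
Optimal quantities: potassium sulfate = 3.265 kg.
Hence cost = 0.9·3.265 = $2.9385.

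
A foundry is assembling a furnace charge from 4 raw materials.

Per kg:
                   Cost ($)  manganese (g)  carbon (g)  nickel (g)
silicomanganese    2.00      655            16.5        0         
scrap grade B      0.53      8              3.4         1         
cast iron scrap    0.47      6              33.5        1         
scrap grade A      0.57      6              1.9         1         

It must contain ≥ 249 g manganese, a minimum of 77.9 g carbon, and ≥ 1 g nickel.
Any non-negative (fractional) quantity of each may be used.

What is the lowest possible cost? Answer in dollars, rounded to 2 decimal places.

Let x1 = kg of silicomanganese, x2 = kg of scrap grade B, x3 = kg of cast iron scrap, x4 = kg of scrap grade A.
min 2x1 + 0.53x2 + 0.47x3 + 0.57x4 subject to:
  655x1 + 8x2 + 6x3 + 6x4 ≥ 249   (manganese)
  16.5x1 + 3.4x2 + 33.5x3 + 1.9x4 ≥ 77.9   (carbon)
  1x2 + 1x3 + 1x4 ≥ 1   (nickel)
  x1, x2, x3, x4 ≥ 0.
The minimum-cost mix takes nothing from scrap grade B, scrap grade A — only silicomanganese, cast iron scrap. The manganese and carbon requirements are met with equality.
Optimal quantities: silicomanganese = 0.3605 kg, cast iron scrap = 2.148 kg.
Hence cost = 2·0.3605 + 0.47·2.148 = $1.7306.

$1.73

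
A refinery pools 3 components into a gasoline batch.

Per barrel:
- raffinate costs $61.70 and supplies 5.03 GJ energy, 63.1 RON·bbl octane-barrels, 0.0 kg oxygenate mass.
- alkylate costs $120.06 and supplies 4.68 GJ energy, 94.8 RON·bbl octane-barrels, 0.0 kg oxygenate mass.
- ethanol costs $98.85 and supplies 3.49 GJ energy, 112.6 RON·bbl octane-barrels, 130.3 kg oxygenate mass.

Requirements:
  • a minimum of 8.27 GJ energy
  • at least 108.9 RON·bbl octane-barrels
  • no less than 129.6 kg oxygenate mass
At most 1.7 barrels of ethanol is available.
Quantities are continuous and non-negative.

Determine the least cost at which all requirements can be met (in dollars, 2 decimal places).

Set it up as a linear program. Let x1 = barrels of raffinate, x2 = barrels of alkylate, x3 = barrels of ethanol.
min 61.7x1 + 120.06x2 + 98.85x3 subject to:
  5.03x1 + 4.68x2 + 3.49x3 ≥ 8.27   (energy)
  63.1x1 + 94.8x2 + 112.6x3 ≥ 108.9   (octane-barrels)
  130.3x3 ≥ 129.6   (oxygenate mass)
  x3 ≤ 1.7
  x1, x2, x3 ≥ 0.
At the optimum only raffinate, ethanol are positive (alkylate = 0). There the energy and oxygenate mass constraints are tight.
So raffinate = 0.954 barrels, ethanol = 0.9946 barrels.
Objective = 61.7·0.954 + 98.85·0.9946 = 157.1780.

$157.18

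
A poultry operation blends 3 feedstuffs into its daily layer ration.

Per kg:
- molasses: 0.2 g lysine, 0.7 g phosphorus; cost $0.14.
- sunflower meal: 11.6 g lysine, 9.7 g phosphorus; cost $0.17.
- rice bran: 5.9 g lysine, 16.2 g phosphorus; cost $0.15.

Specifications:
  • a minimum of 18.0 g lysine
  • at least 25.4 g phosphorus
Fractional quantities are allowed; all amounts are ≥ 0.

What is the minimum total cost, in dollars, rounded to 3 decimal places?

Let x1 = kg of molasses, x2 = kg of sunflower meal, x3 = kg of rice bran.
Minimise 0.14x1 + 0.17x2 + 0.15x3 s.t.:
  0.2x1 + 11.6x2 + 5.9x3 ≥ 18   (lysine)
  0.7x1 + 9.7x2 + 16.2x3 ≥ 25.4   (phosphorus)
  x1, x2, x3 ≥ 0.
At the optimum only sunflower meal, rice bran are positive (molasses = 0). Binding constraints: lysine and phosphorus.
That vertex is x2 = 1.085, x3 = 0.9185.
Total cost: 0.17·1.085 + 0.15·0.9185 = 0.32223.

$0.322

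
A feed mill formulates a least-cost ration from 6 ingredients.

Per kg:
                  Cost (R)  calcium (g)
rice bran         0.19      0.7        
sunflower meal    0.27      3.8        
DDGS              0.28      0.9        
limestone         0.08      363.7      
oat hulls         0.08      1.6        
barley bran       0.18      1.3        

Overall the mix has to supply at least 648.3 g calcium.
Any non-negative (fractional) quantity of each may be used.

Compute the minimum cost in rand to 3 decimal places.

Let x1 = kg of rice bran, x2 = kg of sunflower meal, x3 = kg of DDGS, x4 = kg of limestone, x5 = kg of oat hulls, x6 = kg of barley bran.
Minimize 0.19x1 + 0.27x2 + 0.28x3 + 0.08x4 + 0.08x5 + 0.18x6 subject to:
  0.7x1 + 3.8x2 + 0.9x3 + 363.7x4 + 1.6x5 + 1.3x6 ≥ 648.3   (calcium)
  x1, x2, x3, x4, x5, x6 ≥ 0.
The optimal basis is {limestone}; rice bran, sunflower meal, DDGS, oat hulls, barley bran drop out. Binding constraint: calcium.
Optimal quantities: limestone = 1.783 kg.
Objective = 0.08·1.783 = 0.14264.

R0.143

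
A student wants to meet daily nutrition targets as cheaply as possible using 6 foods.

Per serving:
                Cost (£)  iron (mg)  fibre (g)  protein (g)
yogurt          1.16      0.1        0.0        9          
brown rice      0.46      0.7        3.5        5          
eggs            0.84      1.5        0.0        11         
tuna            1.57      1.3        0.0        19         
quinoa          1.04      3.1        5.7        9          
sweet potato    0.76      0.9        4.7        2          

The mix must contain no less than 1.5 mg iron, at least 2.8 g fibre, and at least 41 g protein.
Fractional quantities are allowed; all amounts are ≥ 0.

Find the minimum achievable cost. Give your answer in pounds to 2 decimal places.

£3.19

This is a linear program. Let x1 = servings of yogurt, x2 = servings of brown rice, x3 = servings of eggs, x4 = servings of tuna, x5 = servings of quinoa, x6 = servings of sweet potato.
Minimise 1.16x1 + 0.46x2 + 0.84x3 + 1.57x4 + 1.04x5 + 0.76x6 subject to:
  0.1x1 + 0.7x2 + 1.5x3 + 1.3x4 + 3.1x5 + 0.9x6 ≥ 1.5   (iron)
  3.5x2 + 5.7x5 + 4.7x6 ≥ 2.8   (fibre)
  9x1 + 5x2 + 11x3 + 19x4 + 9x5 + 2x6 ≥ 41   (protein)
  x1, x2, x3, x4, x5, x6 ≥ 0.
The optimal basis is {brown rice, eggs}; yogurt, tuna, quinoa, sweet potato drop out. Binding constraints: fibre and protein.
Solving gives x2 = 0.8, x3 = 3.364.
Objective = 0.46·0.8 + 0.84·3.364 = 3.1938.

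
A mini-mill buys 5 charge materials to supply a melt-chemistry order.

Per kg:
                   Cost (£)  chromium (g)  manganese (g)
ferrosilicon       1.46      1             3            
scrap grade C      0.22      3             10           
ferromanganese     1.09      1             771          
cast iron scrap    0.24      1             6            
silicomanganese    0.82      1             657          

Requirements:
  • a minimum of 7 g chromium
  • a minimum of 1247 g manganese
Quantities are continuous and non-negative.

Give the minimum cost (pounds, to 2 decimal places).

£1.91

Let x1 = kg of ferrosilicon, x2 = kg of scrap grade C, x3 = kg of ferromanganese, x4 = kg of cast iron scrap, x5 = kg of silicomanganese.
min 1.46x1 + 0.22x2 + 1.09x3 + 0.24x4 + 0.82x5 subject to:
  1x1 + 3x2 + 1x3 + 1x4 + 1x5 ≥ 7   (chromium)
  3x1 + 10x2 + 771x3 + 6x4 + 657x5 ≥ 1247   (manganese)
  x1, x2, x3, x4, x5 ≥ 0.
The cheapest feasible vertex uses only scrap grade C, silicomanganese; ferrosilicon, ferromanganese, cast iron scrap are not used. Binding constraints: chromium and manganese.
So scrap grade C = 1.709 kg, silicomanganese = 1.872 kg.
Cost = 0.22·1.709 + 0.82·1.872 = 1.9110.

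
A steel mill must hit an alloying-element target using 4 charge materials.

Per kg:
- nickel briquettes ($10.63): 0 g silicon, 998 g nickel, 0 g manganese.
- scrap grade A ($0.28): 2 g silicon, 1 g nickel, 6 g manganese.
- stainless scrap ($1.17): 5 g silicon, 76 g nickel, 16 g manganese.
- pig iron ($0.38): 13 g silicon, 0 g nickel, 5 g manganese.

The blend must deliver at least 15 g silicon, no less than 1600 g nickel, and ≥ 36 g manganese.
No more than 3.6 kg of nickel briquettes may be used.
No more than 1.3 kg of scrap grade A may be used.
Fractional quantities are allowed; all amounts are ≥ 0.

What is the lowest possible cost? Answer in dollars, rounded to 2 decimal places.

Let x1 = kg of nickel briquettes, x2 = kg of scrap grade A, x3 = kg of stainless scrap, x4 = kg of pig iron.
Minimise 10.63x1 + 0.28x2 + 1.17x3 + 0.38x4 s.t.:
  2x2 + 5x3 + 13x4 ≥ 15   (silicon)
  998x1 + 1x2 + 76x3 ≥ 1600   (nickel)
  6x2 + 16x3 + 5x4 ≥ 36   (manganese)
  x1 ≤ 3.6
  x2 ≤ 1.3
  x1, x2, x3, x4 ≥ 0.
At the optimum only nickel briquettes, stainless scrap, pig iron are positive (scrap grade A = 0). The silicon, nickel, manganese requirements are met with equality.
Optimal quantities: nickel briquettes = 1.44 kg, stainless scrap = 2.148 kg, pig iron = 0.3279 kg.
Objective = 10.63·1.44 + 1.17·2.148 + 0.38·0.3279 = 17.94496.

$17.94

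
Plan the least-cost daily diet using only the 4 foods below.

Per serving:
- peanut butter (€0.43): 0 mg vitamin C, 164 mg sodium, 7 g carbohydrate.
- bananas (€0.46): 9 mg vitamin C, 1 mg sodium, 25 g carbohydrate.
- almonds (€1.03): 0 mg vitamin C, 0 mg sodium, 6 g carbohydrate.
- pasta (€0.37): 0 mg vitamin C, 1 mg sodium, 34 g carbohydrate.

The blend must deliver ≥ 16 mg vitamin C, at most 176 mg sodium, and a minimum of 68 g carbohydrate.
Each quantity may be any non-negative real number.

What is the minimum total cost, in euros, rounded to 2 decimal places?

Let x1 = servings of peanut butter, x2 = servings of bananas, x3 = servings of almonds, x4 = servings of pasta.
Minimize 0.43x1 + 0.46x2 + 1.03x3 + 0.37x4 s.t.:
  9x2 ≥ 16   (vitamin C)
  164x1 + 1x2 + 1x4 ≤ 176   (sodium)
  7x1 + 25x2 + 6x3 + 34x4 ≥ 68   (carbohydrate)
  x1, x2, x3, x4 ≥ 0.
The minimum-cost mix takes nothing from peanut butter, almonds — only bananas, pasta. There the vitamin C and carbohydrate constraints are tight.
Optimal quantities: bananas = 1.778 servings, pasta = 0.6928 servings.
Objective = 0.46·1.778 + 0.37·0.6928 = 1.0742.

€1.07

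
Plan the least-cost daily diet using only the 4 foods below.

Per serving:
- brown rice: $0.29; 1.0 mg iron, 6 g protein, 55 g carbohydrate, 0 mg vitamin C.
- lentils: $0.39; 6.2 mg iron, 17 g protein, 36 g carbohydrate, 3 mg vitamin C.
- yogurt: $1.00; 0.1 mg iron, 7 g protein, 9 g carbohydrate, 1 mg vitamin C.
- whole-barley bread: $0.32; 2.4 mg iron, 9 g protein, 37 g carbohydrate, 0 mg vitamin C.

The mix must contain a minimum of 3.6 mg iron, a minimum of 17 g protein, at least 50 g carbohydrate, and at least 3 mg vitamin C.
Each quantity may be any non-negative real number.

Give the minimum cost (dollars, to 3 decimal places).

$0.464

Treat it as an LP. Let x1 = servings of brown rice, x2 = servings of lentils, x3 = servings of yogurt, x4 = servings of whole-barley bread.
Minimize 0.29x1 + 0.39x2 + 1x3 + 0.32x4 s.t.:
  1x1 + 6.2x2 + 0.1x3 + 2.4x4 ≥ 3.6   (iron)
  6x1 + 17x2 + 7x3 + 9x4 ≥ 17   (protein)
  55x1 + 36x2 + 9x3 + 37x4 ≥ 50   (carbohydrate)
  3x2 + 1x3 ≥ 3   (vitamin C)
  x1, x2, x3, x4 ≥ 0.
The cheapest feasible vertex uses only brown rice, lentils; yogurt, whole-barley bread are not used. Binding constraints: carbohydrate and vitamin C.
Solving gives x1 = 0.2545, x2 = 1.
Objective = 0.29·0.2545 + 0.39·1 = 0.46381.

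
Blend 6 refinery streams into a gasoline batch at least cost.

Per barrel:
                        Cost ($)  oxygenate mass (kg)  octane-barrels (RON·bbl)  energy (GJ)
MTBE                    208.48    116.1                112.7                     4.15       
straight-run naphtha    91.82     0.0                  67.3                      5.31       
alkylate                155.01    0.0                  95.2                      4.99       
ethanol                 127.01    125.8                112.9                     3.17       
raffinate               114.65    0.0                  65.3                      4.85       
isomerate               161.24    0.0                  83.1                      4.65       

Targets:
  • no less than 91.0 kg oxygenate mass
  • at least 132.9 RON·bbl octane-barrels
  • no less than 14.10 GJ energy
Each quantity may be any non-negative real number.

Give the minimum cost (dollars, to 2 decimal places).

$296.04

Treat it as an LP. Let x1 = barrels of MTBE, x2 = barrels of straight-run naphtha, x3 = barrels of alkylate, x4 = barrels of ethanol, x5 = barrels of raffinate, x6 = barrels of isomerate.
Minimise 208.48x1 + 91.82x2 + 155.01x3 + 127.01x4 + 114.65x5 + 161.24x6 with:
  116.1x1 + 125.8x4 ≥ 91   (oxygenate mass)
  112.7x1 + 67.3x2 + 95.2x3 + 112.9x4 + 65.3x5 + 83.1x6 ≥ 132.9   (octane-barrels)
  4.15x1 + 5.31x2 + 4.99x3 + 3.17x4 + 4.85x5 + 4.65x6 ≥ 14.1   (energy)
  x1, x2, x3, x4, x5, x6 ≥ 0.
At the optimum only straight-run naphtha, ethanol are positive (MTBE, alkylate, raffinate, isomerate = 0). The oxygenate mass and energy requirements are met with equality.
That vertex is x2 = 2.2235, x4 = 0.72337.
Objective = 91.82·2.2235 + 127.01·0.72337 = 296.0370.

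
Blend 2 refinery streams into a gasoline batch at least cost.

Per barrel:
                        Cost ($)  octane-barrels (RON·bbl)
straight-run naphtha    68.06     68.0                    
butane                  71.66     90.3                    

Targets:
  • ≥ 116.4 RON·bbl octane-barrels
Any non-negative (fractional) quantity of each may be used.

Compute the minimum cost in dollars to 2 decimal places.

Let x1 = barrels of straight-run naphtha, x2 = barrels of butane.
Minimize 68.06x1 + 71.66x2 subject to:
  68x1 + 90.3x2 ≥ 116.4   (octane-barrels)
  x1, x2 ≥ 0.
At the optimum only butane is positive (straight-run naphtha = 0). Binding constraint: octane-barrels.
Optimal quantities: butane = 1.289 barrels.
Cost = 71.66·1.289 = 92.3697.

$92.37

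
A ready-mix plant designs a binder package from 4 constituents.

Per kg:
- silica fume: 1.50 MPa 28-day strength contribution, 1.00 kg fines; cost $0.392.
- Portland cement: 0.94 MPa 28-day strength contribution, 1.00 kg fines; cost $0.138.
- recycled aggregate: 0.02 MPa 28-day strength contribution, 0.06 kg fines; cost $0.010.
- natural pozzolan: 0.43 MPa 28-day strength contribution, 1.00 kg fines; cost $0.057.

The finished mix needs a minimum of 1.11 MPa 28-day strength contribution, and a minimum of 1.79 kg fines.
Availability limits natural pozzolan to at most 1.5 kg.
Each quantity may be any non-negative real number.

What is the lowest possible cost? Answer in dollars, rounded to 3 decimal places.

$0.154

Let x1 = kg of silica fume, x2 = kg of Portland cement, x3 = kg of recycled aggregate, x4 = kg of natural pozzolan.
min 0.392x1 + 0.138x2 + 0.01x3 + 0.057x4 with:
  1.5x1 + 0.94x2 + 0.02x3 + 0.43x4 ≥ 1.11   (28-day strength contribution)
  1x1 + 1x2 + 0.06x3 + 1x4 ≥ 1.79   (fines)
  x4 ≤ 1.5
  x1, x2, x3, x4 ≥ 0.
The optimal basis is {Portland cement, natural pozzolan}; silica fume, recycled aggregate drop out. There the 28-day strength contribution and the natural pozzolan cap constraints are tight.
That vertex is x2 = 0.4947, x4 = 1.5.
Hence cost = 0.138·0.4947 + 0.057·1.5 = $0.15377.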